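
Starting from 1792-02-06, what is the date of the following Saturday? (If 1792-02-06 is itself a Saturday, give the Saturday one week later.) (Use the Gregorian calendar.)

Feb 6, 1792 is a Monday.
From Monday to the next Saturday is 5 days.
Feb 6, 1792 + 5 = Feb 11, 1792.

February 11, 1792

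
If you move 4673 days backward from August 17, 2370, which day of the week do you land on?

First find the weekday of Aug 17, 2370. Doomsday rule: the anchor day for the 2300s is Wednesday. For year 70: 70÷12 = 5 r 10, and 10÷4 = 2, so 5+10+2 = 17.
Wednesday + 17 ≡ Saturday — that's 2370's doomsday.
In August the doomsday date is Aug 8.
Aug 17 is 9 days after Aug 8; 9 mod 7 = 2, so Saturday + 2 = Monday.
4673 mod 7 = 4, so 4673 days before a Monday is Monday − 4 = Thursday.

Thursday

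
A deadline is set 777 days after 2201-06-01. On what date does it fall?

+365 (one year) → Jun 1, 2202 (412 left).
+365 (one year) → Jun 1, 2203 (47 left).
Jun has 30 days: +30 → Jul 1, 2203 (17 left).
+17 → Jul 18, 2203.

July 18, 2203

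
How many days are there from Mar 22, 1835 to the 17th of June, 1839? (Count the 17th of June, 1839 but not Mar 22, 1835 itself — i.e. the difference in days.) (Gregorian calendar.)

1548

Mar 22, 1835 → Mar 22, 1836: 366 days (Feb 29, 1836 is in that span).
Mar 22, 1836 → Mar 22, 1837: 365 days.
Mar 22, 1837 → Mar 22, 1838: 365 days.
Mar 22, 1838 → Mar 22, 1839: 365 days.
Mar 22, 1839 → Apr 22, 1839: 31 days (March has 31).
Apr 22, 1839 → May 22, 1839: 30 days (April has 30).
May 22, 1839 → Jun 17, 1839: 26 days.
Total: 1548 days.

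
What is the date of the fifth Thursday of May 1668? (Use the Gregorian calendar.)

May 31, 1668

May 1, 1668 is a Tuesday.
The first Thursday is therefore May 3 (2 days later).
The fifth Thursday is 3 + 4×7 = May 31.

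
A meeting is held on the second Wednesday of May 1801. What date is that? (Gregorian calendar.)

May 1, 1801 is a Friday.
The first Wednesday is therefore May 6 (5 days later).
The second Wednesday is 6 + 1×7 = May 13.

May 13, 1801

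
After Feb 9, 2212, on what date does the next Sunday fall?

February 16, 2212

Feb 9, 2212 is a Sunday.
From Sunday to the next Sunday is 7 days.
Feb 9, 2212 + 7 = Feb 16, 2212.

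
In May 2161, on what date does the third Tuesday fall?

May 1, 2161 is a Friday.
The first Tuesday is therefore May 5 (4 days later).
The third Tuesday is 5 + 2×7 = May 19.

May 19, 2161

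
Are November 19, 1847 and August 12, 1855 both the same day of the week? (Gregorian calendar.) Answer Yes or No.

No

From Nov 19, 1847 to Aug 12, 1855 is 2823 days.
2823 mod 7 = 2, so they are different weekdays.
(Nov 19, 1847 is a Friday; Aug 12, 1855 is a Sunday.)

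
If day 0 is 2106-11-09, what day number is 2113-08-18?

Nov 9, 2106 → Nov 9, 2107: 365 days.
Nov 9, 2107 → Nov 9, 2108: 366 days (Feb 29, 2108 is in that span).
Nov 9, 2108 → Nov 9, 2109: 365 days.
Nov 9, 2109 → Nov 9, 2110: 365 days.
Nov 9, 2110 → Nov 9, 2111: 365 days.
Nov 9, 2111 → Nov 9, 2112: 366 days (Feb 29, 2112 is in that span).
Nov 9, 2112 → Dec 9, 2112: 30 days (November has 30).
Dec 9, 2112 → Jan 9, 2113: 31 days (December has 31).
Jan 9, 2113 → Feb 9, 2113: 31 days (January has 31).
Feb 9, 2113 → Mar 9, 2113: 28 days (February has 28).
Mar 9, 2113 → Apr 9, 2113: 31 days (March has 31).
Apr 9, 2113 → May 9, 2113: 30 days (April has 30).
May 9, 2113 → Jun 9, 2113: 31 days (May has 31).
Jun 9, 2113 → Jul 9, 2113: 30 days (June has 30).
Jul 9, 2113 → Aug 9, 2113: 31 days (July has 31).
Aug 9, 2113 → Aug 18, 2113: 9 days.
Total: 2474 days.

2474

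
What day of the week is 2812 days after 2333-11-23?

First find the weekday of Nov 23, 2333. Doomsday rule: the anchor day for the 2300s is Wednesday. For year 33: 33÷12 = 2 r 9, and 9÷4 = 2, so 2+9+2 = 13.
Wednesday + 13 ≡ Tuesday — that's 2333's doomsday.
In November the doomsday date is Nov 7.
Nov 23 is 16 days after Nov 7; 16 mod 7 = 2, so Tuesday + 2 = Thursday.
2812 mod 7 = 5, so 2812 days after a Thursday is Thursday + 5 = Tuesday.

Tuesday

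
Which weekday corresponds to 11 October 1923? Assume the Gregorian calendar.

Thursday

January 1, 1923 is a Monday.
Jan 1, 1923 → Feb 1, 1923: 31 days (January has 31).
Feb 1, 1923 → Mar 1, 1923: 28 days (February has 28).
Mar 1, 1923 → Apr 1, 1923: 31 days (March has 31).
Apr 1, 1923 → May 1, 1923: 30 days (April has 30).
May 1, 1923 → Jun 1, 1923: 31 days (May has 31).
Jun 1, 1923 → Jul 1, 1923: 30 days (June has 30).
Jul 1, 1923 → Aug 1, 1923: 31 days (July has 31).
Aug 1, 1923 → Sep 1, 1923: 31 days (August has 31).
Sep 1, 1923 → Oct 1, 1923: 30 days (September has 30).
Oct 1, 1923 → Oct 11, 1923: 10 days.
Total: 283 days.
283 mod 7 = 3, so Monday + 3 = Thursday.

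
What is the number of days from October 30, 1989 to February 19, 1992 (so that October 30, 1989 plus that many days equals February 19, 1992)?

Oct 30, 1989 → Oct 30, 1990: 365 days.
Oct 30, 1990 → Oct 30, 1991: 365 days.
Oct 30, 1991 → Nov 30, 1991: 31 days (October has 31).
Nov 30, 1991 → Dec 30, 1991: 30 days (November has 30).
Dec 30, 1991 → Jan 30, 1992: 31 days (December has 31).
Jan 30, 1992 → Feb 19, 1992: 20 days.
Total: 842 days.

842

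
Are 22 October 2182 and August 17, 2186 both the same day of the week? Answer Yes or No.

From Oct 22, 2182 to Aug 17, 2186 is 1395 days.
1395 mod 7 = 2, so they are different weekdays.
(Oct 22, 2182 is a Tuesday; Aug 17, 2186 is a Thursday.)

No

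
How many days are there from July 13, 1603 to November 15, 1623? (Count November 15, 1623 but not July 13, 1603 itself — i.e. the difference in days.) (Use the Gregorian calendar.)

7430

Jul 13, 1603 → Jul 13, 1604: 366 days (Feb 29, 1604 is in that span).
Jul 13, 1604 → Jul 13, 1605: 365 days.
Jul 13, 1605 → Jul 13, 1606: 365 days.
Jul 13, 1606 → Jul 13, 1607: 365 days.
Jul 13, 1607 → Jul 13, 1608: 366 days (Feb 29, 1608 is in that span).
Jul 13, 1608 → Jul 13, 1609: 365 days.
Jul 13, 1609 → Jul 13, 1610: 365 days.
Jul 13, 1610 → Jul 13, 1611: 365 days.
Jul 13, 1611 → Jul 13, 1612: 366 days (Feb 29, 1612 is in that span).
Jul 13, 1612 → Jul 13, 1613: 365 days.
Jul 13, 1613 → Jul 13, 1614: 365 days.
Jul 13, 1614 → Jul 13, 1615: 365 days.
Jul 13, 1615 → Jul 13, 1616: 366 days (Feb 29, 1616 is in that span).
Jul 13, 1616 → Jul 13, 1617: 365 days.
Jul 13, 1617 → Jul 13, 1618: 365 days.
Jul 13, 1618 → Jul 13, 1619: 365 days.
Jul 13, 1619 → Jul 13, 1620: 366 days (Feb 29, 1620 is in that span).
Jul 13, 1620 → Jul 13, 1621: 365 days.
Jul 13, 1621 → Jul 13, 1622: 365 days.
Jul 13, 1622 → Jul 13, 1623: 365 days.
Jul 13, 1623 → Aug 13, 1623: 31 days (July has 31).
Aug 13, 1623 → Sep 13, 1623: 31 days (August has 31).
Sep 13, 1623 → Oct 13, 1623: 30 days (September has 30).
Oct 13, 1623 → Nov 13, 1623: 31 days (October has 31).
Nov 13, 1623 → Nov 15, 1623: 2 days.
Total: 7430 days.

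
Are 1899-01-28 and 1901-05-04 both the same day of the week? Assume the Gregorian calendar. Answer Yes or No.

Yes

From Jan 28, 1899 to May 4, 1901 is 826 days.
826 mod 7 = 0, so they are the same weekday.
(Jan 28, 1899 is a Saturday; May 4, 1901 is a Saturday.)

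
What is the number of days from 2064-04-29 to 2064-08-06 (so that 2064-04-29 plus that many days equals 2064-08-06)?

Apr 29, 2064 → May 29, 2064: 30 days (April has 30).
May 29, 2064 → Jun 29, 2064: 31 days (May has 31).
Jun 29, 2064 → Jul 29, 2064: 30 days (June has 30).
Jul 29, 2064 → Aug 6, 2064: 8 days.
Total: 99 days.

99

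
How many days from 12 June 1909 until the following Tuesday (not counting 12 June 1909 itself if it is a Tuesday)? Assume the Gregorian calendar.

Jun 12, 1909 is a Saturday.
From Saturday to the next Tuesday is 3 days.

3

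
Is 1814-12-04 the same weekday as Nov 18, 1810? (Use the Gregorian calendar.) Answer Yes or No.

From Nov 18, 1810 to Dec 4, 1814 is 1477 days.
1477 mod 7 = 0, so they are the same weekday.
(Nov 18, 1810 is a Sunday; Dec 4, 1814 is a Sunday.)

Yes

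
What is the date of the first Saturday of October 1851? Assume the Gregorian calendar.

October 4, 1851

October 1, 1851 is a Wednesday.
The first Saturday is therefore October 4 (3 days later).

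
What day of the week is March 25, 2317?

Doomsday rule: the anchor day for the 2300s is Wednesday. For year 17: 17÷12 = 1 r 5, and 5÷4 = 1, so 1+5+1 = 7.
Wednesday + 7 ≡ Wednesday — that's 2317's doomsday.
In March the doomsday date is Mar 14.
Mar 25 is 11 days after Mar 14; 11 mod 7 = 4, so Wednesday + 4 = Sunday.

Sunday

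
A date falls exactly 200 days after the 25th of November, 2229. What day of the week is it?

Sunday

Nov 25, 2229 is a Wednesday.
200 mod 7 = 4, so 200 days after a Wednesday is Wednesday + 4 = Sunday.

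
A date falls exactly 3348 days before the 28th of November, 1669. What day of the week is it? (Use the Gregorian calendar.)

Nov 28, 1669 is a Thursday.
3348 mod 7 = 2, so 3348 days before a Thursday is Thursday − 2 = Tuesday.

Tuesday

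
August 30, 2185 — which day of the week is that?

Tuesday

January 1, 2185 is a Saturday.
Jan 1, 2185 → Feb 1, 2185: 31 days (January has 31).
Feb 1, 2185 → Mar 1, 2185: 28 days (February has 28).
Mar 1, 2185 → Apr 1, 2185: 31 days (March has 31).
Apr 1, 2185 → May 1, 2185: 30 days (April has 30).
May 1, 2185 → Jun 1, 2185: 31 days (May has 31).
Jun 1, 2185 → Jul 1, 2185: 30 days (June has 30).
Jul 1, 2185 → Aug 1, 2185: 31 days (July has 31).
Aug 1, 2185 → Aug 30, 2185: 29 days.
Total: 241 days.
241 mod 7 = 3, so Saturday + 3 = Tuesday.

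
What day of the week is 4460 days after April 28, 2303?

Wednesday

First find the weekday of Apr 28, 2303. Doomsday rule: the anchor day for the 2300s is Wednesday. For year 03: 3÷12 = 0 r 3, and 3÷4 = 0, so 0+3+0 = 3.
Wednesday + 3 ≡ Saturday — that's 2303's doomsday.
In April the doomsday date is Apr 4.
Apr 28 is 24 days after Apr 4; 24 mod 7 = 3, so Saturday + 3 = Tuesday.
4460 mod 7 = 1, so 4460 days after a Tuesday is Tuesday + 1 = Wednesday.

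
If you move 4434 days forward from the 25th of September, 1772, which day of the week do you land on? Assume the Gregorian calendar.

Monday

Sep 25, 1772 is a Friday.
4434 mod 7 = 3, so 4434 days after a Friday is Friday + 3 = Monday.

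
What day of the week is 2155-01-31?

Friday

Doomsday rule: the anchor day for the 2100s is Sunday. For year 55: 55÷12 = 4 r 7, and 7÷4 = 1, so 4+7+1 = 12.
Sunday + 12 ≡ Friday — that's 2155's doomsday.
In January the doomsday date is Jan 3 (2155 is not a leap year).
Jan 31 is 28 days after Jan 3; 28 mod 7 = 0, so Friday + 0 = Friday.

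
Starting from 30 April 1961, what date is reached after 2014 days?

November 4, 1966

+365 (one year) → Apr 30, 1962 (1649 left).
+365 (one year) → Apr 30, 1963 (1284 left).
+366 (one year; includes Feb 29, 1964) → Apr 30, 1964 (918 left).
+365 (one year) → Apr 30, 1965 (553 left).
+365 (one year) → Apr 30, 1966 (188 left).
Apr has 30 days: +1 → May 1, 1966 (187 left).
May has 31 days: +31 → Jun 1, 1966 (156 left).
Jun has 30 days: +30 → Jul 1, 1966 (126 left).
Jul has 31 days: +31 → Aug 1, 1966 (95 left).
Aug has 31 days: +31 → Sep 1, 1966 (64 left).
Sep has 30 days: +30 → Oct 1, 1966 (34 left).
Oct has 31 days: +31 → Nov 1, 1966 (3 left).
+3 → Nov 4, 1966.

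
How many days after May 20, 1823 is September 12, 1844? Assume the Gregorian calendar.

May 20, 1823 → May 20, 1824: 366 days (Feb 29, 1824 is in that span).
May 20, 1824 → May 20, 1825: 365 days.
May 20, 1825 → May 20, 1826: 365 days.
May 20, 1826 → May 20, 1827: 365 days.
May 20, 1827 → May 20, 1828: 366 days (Feb 29, 1828 is in that span).
May 20, 1828 → May 20, 1829: 365 days.
May 20, 1829 → May 20, 1830: 365 days.
May 20, 1830 → May 20, 1831: 365 days.
May 20, 1831 → May 20, 1832: 366 days (Feb 29, 1832 is in that span).
May 20, 1832 → May 20, 1833: 365 days.
May 20, 1833 → May 20, 1834: 365 days.
May 20, 1834 → May 20, 1835: 365 days.
May 20, 1835 → May 20, 1836: 366 days (Feb 29, 1836 is in that span).
May 20, 1836 → May 20, 1837: 365 days.
May 20, 1837 → May 20, 1838: 365 days.
May 20, 1838 → May 20, 1839: 365 days.
May 20, 1839 → May 20, 1840: 366 days (Feb 29, 1840 is in that span).
May 20, 1840 → May 20, 1841: 365 days.
May 20, 1841 → May 20, 1842: 365 days.
May 20, 1842 → May 20, 1843: 365 days.
May 20, 1843 → May 20, 1844: 366 days (Feb 29, 1844 is in that span).
May 20, 1844 → Jun 20, 1844: 31 days (May has 31).
Jun 20, 1844 → Jul 20, 1844: 30 days (June has 30).
Jul 20, 1844 → Aug 20, 1844: 31 days (July has 31).
Aug 20, 1844 → Sep 12, 1844: 23 days.
Total: 7786 days.

7786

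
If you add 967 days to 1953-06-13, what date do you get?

February 5, 1956

+365 (one year) → Jun 13, 1954 (602 left).
+365 (one year) → Jun 13, 1955 (237 left).
Jun has 30 days: +18 → Jul 1, 1955 (219 left).
Jul has 31 days: +31 → Aug 1, 1955 (188 left).
Aug has 31 days: +31 → Sep 1, 1955 (157 left).
Sep has 30 days: +30 → Oct 1, 1955 (127 left).
Oct has 31 days: +31 → Nov 1, 1955 (96 left).
Nov has 30 days: +30 → Dec 1, 1955 (66 left).
Dec has 31 days: +31 → Jan 1, 1956 (35 left).
Jan has 31 days: +31 → Feb 1, 1956 (4 left).
+4 → Feb 5, 1956.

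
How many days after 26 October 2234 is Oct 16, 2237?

1086

Oct 26, 2234 → Oct 26, 2235: 365 days.
Oct 26, 2235 → Oct 26, 2236: 366 days (Feb 29, 2236 is in that span).
Oct 26, 2236 → Nov 26, 2236: 31 days (October has 31).
Nov 26, 2236 → Dec 26, 2236: 30 days (November has 30).
Dec 26, 2236 → Jan 26, 2237: 31 days (December has 31).
Jan 26, 2237 → Feb 26, 2237: 31 days (January has 31).
Feb 26, 2237 → Mar 26, 2237: 28 days (February has 28).
Mar 26, 2237 → Apr 26, 2237: 31 days (March has 31).
Apr 26, 2237 → May 26, 2237: 30 days (April has 30).
May 26, 2237 → Jun 26, 2237: 31 days (May has 31).
Jun 26, 2237 → Jul 26, 2237: 30 days (June has 30).
Jul 26, 2237 → Aug 26, 2237: 31 days (July has 31).
Aug 26, 2237 → Sep 26, 2237: 31 days (August has 31).
Sep 26, 2237 → Oct 16, 2237: 20 days.
Total: 1086 days.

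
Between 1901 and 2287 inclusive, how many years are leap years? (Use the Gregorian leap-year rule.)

94

Multiples of 4 in [1901,2287]: 96.
Of those, multiples of 100: 3 (not leap unless ÷400).
Multiples of 400: 1.
Leap years = 96 − 3 + 1 = 94.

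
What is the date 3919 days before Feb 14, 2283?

May 23, 2272

−365 (one year) → Feb 14, 2282 (3554 left).
−365 (one year) → Feb 14, 2281 (3189 left).
−366 (one year; includes Feb 29, 2280) → Feb 14, 2280 (2823 left).
−365 (one year) → Feb 14, 2279 (2458 left).
−365 (one year) → Feb 14, 2278 (2093 left).
−365 (one year) → Feb 14, 2277 (1728 left).
−366 (one year; includes Feb 29, 2276) → Feb 14, 2276 (1362 left).
−365 (one year) → Feb 14, 2275 (997 left).
−365 (one year) → Feb 14, 2274 (632 left).
−365 (one year) → Feb 14, 2273 (267 left).
−14 → Jan 31, 2273 (end of Jan, 31 days; 253 left).
−31 → Dec 31, 2272 (end of Dec, 31 days; 222 left).
−31 → Nov 30, 2272 (end of Nov, 30 days; 191 left).
−30 → Oct 31, 2272 (end of Oct, 31 days; 161 left).
−31 → Sep 30, 2272 (end of Sep, 30 days; 130 left).
−30 → Aug 31, 2272 (end of Aug, 31 days; 100 left).
−31 → Jul 31, 2272 (end of Jul, 31 days; 69 left).
−31 → Jun 30, 2272 (end of Jun, 30 days; 38 left).
−30 → May 31, 2272 (end of May, 31 days; 8 left).
−8 → May 23, 2272.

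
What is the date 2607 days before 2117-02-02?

December 14, 2109

−366 (one year; includes Feb 29, 2116) → Feb 2, 2116 (2241 left).
−365 (one year) → Feb 2, 2115 (1876 left).
−365 (one year) → Feb 2, 2114 (1511 left).
−365 (one year) → Feb 2, 2113 (1146 left).
−366 (one year; includes Feb 29, 2112) → Feb 2, 2112 (780 left).
−365 (one year) → Feb 2, 2111 (415 left).
−365 (one year) → Feb 2, 2110 (50 left).
−2 → Jan 31, 2110 (end of Jan, 31 days; 48 left).
−31 → Dec 31, 2109 (end of Dec, 31 days; 17 left).
−17 → Dec 14, 2109.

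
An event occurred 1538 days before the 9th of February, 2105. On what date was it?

November 24, 2100

−366 (one year; includes Feb 29, 2104) → Feb 9, 2104 (1172 left).
−365 (one year) → Feb 9, 2103 (807 left).
−365 (one year) → Feb 9, 2102 (442 left).
−365 (one year) → Feb 9, 2101 (77 left).
−9 → Jan 31, 2101 (end of Jan, 31 days; 68 left).
−31 → Dec 31, 2100 (end of Dec, 31 days; 37 left).
−31 → Nov 30, 2100 (end of Nov, 30 days; 6 left).
−6 → Nov 24, 2100.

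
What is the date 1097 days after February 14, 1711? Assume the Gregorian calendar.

+365 (one year) → Feb 14, 1712 (732 left).
+366 (one year; includes Feb 29, 1712) → Feb 14, 1713 (366 left).
Feb has 28 days: +15 → Mar 1, 1713 (351 left).
Mar has 31 days: +31 → Apr 1, 1713 (320 left).
Apr has 30 days: +30 → May 1, 1713 (290 left).
May has 31 days: +31 → Jun 1, 1713 (259 left).
Jun has 30 days: +30 → Jul 1, 1713 (229 left).
Jul has 31 days: +31 → Aug 1, 1713 (198 left).
Aug has 31 days: +31 → Sep 1, 1713 (167 left).
Sep has 30 days: +30 → Oct 1, 1713 (137 left).
Oct has 31 days: +31 → Nov 1, 1713 (106 left).
Nov has 30 days: +30 → Dec 1, 1713 (76 left).
Dec has 31 days: +31 → Jan 1, 1714 (45 left).
Jan has 31 days: +31 → Feb 1, 1714 (14 left).
+14 → Feb 15, 1714.

February 15, 1714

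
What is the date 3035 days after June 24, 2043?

+366 (one year; includes Feb 29, 2044) → Jun 24, 2044 (2669 left).
+365 (one year) → Jun 24, 2045 (2304 left).
+365 (one year) → Jun 24, 2046 (1939 left).
+365 (one year) → Jun 24, 2047 (1574 left).
+366 (one year; includes Feb 29, 2048) → Jun 24, 2048 (1208 left).
+365 (one year) → Jun 24, 2049 (843 left).
+365 (one year) → Jun 24, 2050 (478 left).
+365 (one year) → Jun 24, 2051 (113 left).
Jun has 30 days: +7 → Jul 1, 2051 (106 left).
Jul has 31 days: +31 → Aug 1, 2051 (75 left).
Aug has 31 days: +31 → Sep 1, 2051 (44 left).
Sep has 30 days: +30 → Oct 1, 2051 (14 left).
+14 → Oct 15, 2051.

October 15, 2051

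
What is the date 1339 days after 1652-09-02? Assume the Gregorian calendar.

May 3, 1656

+365 (one year) → Sep 2, 1653 (974 left).
+365 (one year) → Sep 2, 1654 (609 left).
+365 (one year) → Sep 2, 1655 (244 left).
Sep has 30 days: +29 → Oct 1, 1655 (215 left).
Oct has 31 days: +31 → Nov 1, 1655 (184 left).
Nov has 30 days: +30 → Dec 1, 1655 (154 left).
Dec has 31 days: +31 → Jan 1, 1656 (123 left).
Jan has 31 days: +31 → Feb 1, 1656 (92 left).
Feb has 29 days: +29 → Mar 1, 1656 (63 left).
Mar has 31 days: +31 → Apr 1, 1656 (32 left).
Apr has 30 days: +30 → May 1, 1656 (2 left).
+2 → May 3, 1656.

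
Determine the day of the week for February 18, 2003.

Tuesday

January 1, 2003 is a Wednesday.
Jan 1, 2003 → Feb 1, 2003: 31 days (January has 31).
Feb 1, 2003 → Feb 18, 2003: 17 days.
Total: 48 days.
48 mod 7 = 6, so Wednesday + 6 = Tuesday.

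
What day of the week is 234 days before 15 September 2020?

Saturday

Sep 15, 2020 is a Tuesday.
234 mod 7 = 3, so 234 days before a Tuesday is Tuesday − 3 = Saturday.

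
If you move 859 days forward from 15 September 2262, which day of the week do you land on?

Sep 15, 2262 is a Monday.
859 mod 7 = 5, so 859 days after a Monday is Monday + 5 = Saturday.

Saturday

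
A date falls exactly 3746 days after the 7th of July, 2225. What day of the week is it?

Friday

First find the weekday of Jul 7, 2225. Doomsday rule: the anchor day for the 2200s is Friday. For year 25: 25÷12 = 2 r 1, and 1÷4 = 0, so 2+1+0 = 3.
Friday + 3 ≡ Monday — that's 2225's doomsday.
In July the doomsday date is Jul 11.
Jul 7 is 4 days before Jul 11; 4 mod 7 = 4, so Monday − 4 = Thursday.
3746 mod 7 = 1, so 3746 days after a Thursday is Thursday + 1 = Friday.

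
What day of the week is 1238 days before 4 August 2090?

Saturday

First find the weekday of Aug 4, 2090. Doomsday rule: the anchor day for the 2000s is Tuesday. For year 90: 90÷12 = 7 r 6, and 6÷4 = 1, so 7+6+1 = 14.
Tuesday + 14 ≡ Tuesday — that's 2090's doomsday.
In August the doomsday date is Aug 8.
Aug 4 is 4 days before Aug 8; 4 mod 7 = 4, so Tuesday − 4 = Friday.
1238 mod 7 = 6, so 1238 days before a Friday is Friday − 6 = Saturday.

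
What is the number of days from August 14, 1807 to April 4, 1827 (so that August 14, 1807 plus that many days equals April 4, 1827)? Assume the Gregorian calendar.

Aug 14, 1807 → Aug 14, 1808: 366 days (Feb 29, 1808 is in that span).
Aug 14, 1808 → Aug 14, 1809: 365 days.
Aug 14, 1809 → Aug 14, 1810: 365 days.
Aug 14, 1810 → Aug 14, 1811: 365 days.
Aug 14, 1811 → Aug 14, 1812: 366 days (Feb 29, 1812 is in that span).
Aug 14, 1812 → Aug 14, 1813: 365 days.
Aug 14, 1813 → Aug 14, 1814: 365 days.
Aug 14, 1814 → Aug 14, 1815: 365 days.
Aug 14, 1815 → Aug 14, 1816: 366 days (Feb 29, 1816 is in that span).
Aug 14, 1816 → Aug 14, 1817: 365 days.
Aug 14, 1817 → Aug 14, 1818: 365 days.
Aug 14, 1818 → Aug 14, 1819: 365 days.
Aug 14, 1819 → Aug 14, 1820: 366 days (Feb 29, 1820 is in that span).
Aug 14, 1820 → Aug 14, 1821: 365 days.
Aug 14, 1821 → Aug 14, 1822: 365 days.
Aug 14, 1822 → Aug 14, 1823: 365 days.
Aug 14, 1823 → Aug 14, 1824: 366 days (Feb 29, 1824 is in that span).
Aug 14, 1824 → Aug 14, 1825: 365 days.
Aug 14, 1825 → Aug 14, 1826: 365 days.
Aug 14, 1826 → Sep 14, 1826: 31 days (August has 31).
Sep 14, 1826 → Oct 14, 1826: 30 days (September has 30).
Oct 14, 1826 → Nov 14, 1826: 31 days (October has 31).
Nov 14, 1826 → Dec 14, 1826: 30 days (November has 30).
Dec 14, 1826 → Jan 14, 1827: 31 days (December has 31).
Jan 14, 1827 → Feb 14, 1827: 31 days (January has 31).
Feb 14, 1827 → Mar 14, 1827: 28 days (February has 28).
Mar 14, 1827 → Apr 4, 1827: 21 days.
Total: 7173 days.

7173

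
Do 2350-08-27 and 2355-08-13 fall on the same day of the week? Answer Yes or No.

No

From Aug 27, 2350 to Aug 13, 2355 is 1812 days.
1812 mod 7 = 6, so they are different weekdays.
(Aug 27, 2350 is a Sunday; Aug 13, 2355 is a Saturday.)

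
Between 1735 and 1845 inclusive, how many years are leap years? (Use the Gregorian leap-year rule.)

27

Multiples of 4 in [1735,1845]: 28.
Of those, multiples of 100: 1 (not leap unless ÷400).
Multiples of 400: 0.
Leap years = 28 − 1 + 0 = 27.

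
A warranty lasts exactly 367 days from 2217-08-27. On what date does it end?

Aug has 31 days: +5 → Sep 1, 2217 (362 left).
Sep has 30 days: +30 → Oct 1, 2217 (332 left).
Oct has 31 days: +31 → Nov 1, 2217 (301 left).
Nov has 30 days: +30 → Dec 1, 2217 (271 left).
Dec has 31 days: +31 → Jan 1, 2218 (240 left).
Jan has 31 days: +31 → Feb 1, 2218 (209 left).
Feb has 28 days: +28 → Mar 1, 2218 (181 left).
Mar has 31 days: +31 → Apr 1, 2218 (150 left).
Apr has 30 days: +30 → May 1, 2218 (120 left).
May has 31 days: +31 → Jun 1, 2218 (89 left).
Jun has 30 days: +30 → Jul 1, 2218 (59 left).
Jul has 31 days: +31 → Aug 1, 2218 (28 left).
+28 → Aug 29, 2218.

August 29, 2218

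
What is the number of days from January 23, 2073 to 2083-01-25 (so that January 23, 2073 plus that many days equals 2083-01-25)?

3654

Jan 23, 2073 → Jan 23, 2074: 365 days.
Jan 23, 2074 → Jan 23, 2075: 365 days.
Jan 23, 2075 → Jan 23, 2076: 365 days.
Jan 23, 2076 → Jan 23, 2077: 366 days (Feb 29, 2076 is in that span).
Jan 23, 2077 → Jan 23, 2078: 365 days.
Jan 23, 2078 → Jan 23, 2079: 365 days.
Jan 23, 2079 → Jan 23, 2080: 365 days.
Jan 23, 2080 → Jan 23, 2081: 366 days (Feb 29, 2080 is in that span).
Jan 23, 2081 → Jan 23, 2082: 365 days.
Jan 23, 2082 → Feb 23, 2082: 31 days (January has 31).
Feb 23, 2082 → Mar 23, 2082: 28 days (February has 28).
Mar 23, 2082 → Apr 23, 2082: 31 days (March has 31).
Apr 23, 2082 → May 23, 2082: 30 days (April has 30).
May 23, 2082 → Jun 23, 2082: 31 days (May has 31).
Jun 23, 2082 → Jul 23, 2082: 30 days (June has 30).
Jul 23, 2082 → Aug 23, 2082: 31 days (July has 31).
Aug 23, 2082 → Sep 23, 2082: 31 days (August has 31).
Sep 23, 2082 → Oct 23, 2082: 30 days (September has 30).
Oct 23, 2082 → Nov 23, 2082: 31 days (October has 31).
Nov 23, 2082 → Dec 23, 2082: 30 days (November has 30).
Dec 23, 2082 → Jan 23, 2083: 31 days (December has 31).
Jan 23, 2083 → Jan 25, 2083: 2 days.
Total: 3654 days.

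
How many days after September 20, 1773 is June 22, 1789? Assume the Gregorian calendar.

Sep 20, 1773 → Sep 20, 1774: 365 days.
Sep 20, 1774 → Sep 20, 1775: 365 days.
Sep 20, 1775 → Sep 20, 1776: 366 days (Feb 29, 1776 is in that span).
Sep 20, 1776 → Sep 20, 1777: 365 days.
Sep 20, 1777 → Sep 20, 1778: 365 days.
Sep 20, 1778 → Sep 20, 1779: 365 days.
Sep 20, 1779 → Sep 20, 1780: 366 days (Feb 29, 1780 is in that span).
Sep 20, 1780 → Sep 20, 1781: 365 days.
Sep 20, 1781 → Sep 20, 1782: 365 days.
Sep 20, 1782 → Sep 20, 1783: 365 days.
Sep 20, 1783 → Sep 20, 1784: 366 days (Feb 29, 1784 is in that span).
Sep 20, 1784 → Sep 20, 1785: 365 days.
Sep 20, 1785 → Sep 20, 1786: 365 days.
Sep 20, 1786 → Sep 20, 1787: 365 days.
Sep 20, 1787 → Sep 20, 1788: 366 days (Feb 29, 1788 is in that span).
Sep 20, 1788 → Oct 20, 1788: 30 days (September has 30).
Oct 20, 1788 → Nov 20, 1788: 31 days (October has 31).
Nov 20, 1788 → Dec 20, 1788: 30 days (November has 30).
Dec 20, 1788 → Jan 20, 1789: 31 days (December has 31).
Jan 20, 1789 → Feb 20, 1789: 31 days (January has 31).
Feb 20, 1789 → Mar 20, 1789: 28 days (February has 28).
Mar 20, 1789 → Apr 20, 1789: 31 days (March has 31).
Apr 20, 1789 → May 20, 1789: 30 days (April has 30).
May 20, 1789 → Jun 20, 1789: 31 days (May has 31).
Jun 20, 1789 → Jun 22, 1789: 2 days.
Total: 5754 days.

5754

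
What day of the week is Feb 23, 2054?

Monday

Doomsday rule: the anchor day for the 2000s is Tuesday. For year 54: 54÷12 = 4 r 6, and 6÷4 = 1, so 4+6+1 = 11.
Tuesday + 11 ≡ Saturday — that's 2054's doomsday.
In February the doomsday date is Feb 28 (2054 is not a leap year).
Feb 23 is 5 days before Feb 28; 5 mod 7 = 5, so Saturday − 5 = Monday.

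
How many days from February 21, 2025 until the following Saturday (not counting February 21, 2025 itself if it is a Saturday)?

Feb 21, 2025 is a Friday.
From Friday to the next Saturday is 1 day.

1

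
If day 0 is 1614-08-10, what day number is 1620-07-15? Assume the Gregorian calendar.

Aug 10, 1614 → Aug 10, 1615: 365 days.
Aug 10, 1615 → Aug 10, 1616: 366 days (Feb 29, 1616 is in that span).
Aug 10, 1616 → Aug 10, 1617: 365 days.
Aug 10, 1617 → Aug 10, 1618: 365 days.
Aug 10, 1618 → Aug 10, 1619: 365 days.
Aug 10, 1619 → Sep 10, 1619: 31 days (August has 31).
Sep 10, 1619 → Oct 10, 1619: 30 days (September has 30).
Oct 10, 1619 → Nov 10, 1619: 31 days (October has 31).
Nov 10, 1619 → Dec 10, 1619: 30 days (November has 30).
Dec 10, 1619 → Jan 10, 1620: 31 days (December has 31).
Jan 10, 1620 → Feb 10, 1620: 31 days (January has 31).
Feb 10, 1620 → Mar 10, 1620: 29 days (February has 29).
Mar 10, 1620 → Apr 10, 1620: 31 days (March has 31).
Apr 10, 1620 → May 10, 1620: 30 days (April has 30).
May 10, 1620 → Jun 10, 1620: 31 days (May has 31).
Jun 10, 1620 → Jul 10, 1620: 30 days (June has 30).
Jul 10, 1620 → Jul 15, 1620: 5 days.
Total: 2166 days.

2166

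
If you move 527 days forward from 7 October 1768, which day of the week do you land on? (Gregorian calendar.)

Sunday

First find the weekday of Oct 7, 1768. Doomsday rule: the anchor day for the 1700s is Sunday. For year 68: 68÷12 = 5 r 8, and 8÷4 = 2, so 5+8+2 = 15.
Sunday + 15 ≡ Monday — that's 1768's doomsday.
In October the doomsday date is Oct 10.
Oct 7 is 3 days before Oct 10; 3 mod 7 = 3, so Monday − 3 = Friday.
527 mod 7 = 2, so 527 days after a Friday is Friday + 2 = Sunday.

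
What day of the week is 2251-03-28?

Friday

Doomsday rule: the anchor day for the 2200s is Friday. For year 51: 51÷12 = 4 r 3, and 3÷4 = 0, so 4+3+0 = 7.
Friday + 7 ≡ Friday — that's 2251's doomsday.
In March the doomsday date is Mar 14.
Mar 28 is 14 days after Mar 14; 14 mod 7 = 0, so Friday + 0 = Friday.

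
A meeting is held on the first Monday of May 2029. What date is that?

May 1, 2029 is a Tuesday.
The first Monday is therefore May 7 (6 days later).

May 7, 2029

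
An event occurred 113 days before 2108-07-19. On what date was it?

March 28, 2108

−19 → Jun 30, 2108 (end of Jun, 30 days; 94 left).
−30 → May 31, 2108 (end of May, 31 days; 64 left).
−31 → Apr 30, 2108 (end of Apr, 30 days; 33 left).
−30 → Mar 31, 2108 (end of Mar, 31 days; 3 left).
−3 → Mar 28, 2108.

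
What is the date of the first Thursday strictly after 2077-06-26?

July 1, 2077

Jun 26, 2077 is a Saturday.
From Saturday to the next Thursday is 5 days.
Jun 26, 2077 + 5 = Jul 1, 2077.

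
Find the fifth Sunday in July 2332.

July 1, 2332 is a Friday.
The first Sunday is therefore July 3 (2 days later).
The fifth Sunday is 3 + 4×7 = July 31.

July 31, 2332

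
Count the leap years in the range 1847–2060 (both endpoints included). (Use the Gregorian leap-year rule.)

53

Multiples of 4 in [1847,2060]: 54.
Of those, multiples of 100: 2 (not leap unless ÷400).
Multiples of 400: 1.
Leap years = 54 − 2 + 1 = 53.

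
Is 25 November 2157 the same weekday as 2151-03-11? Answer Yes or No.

From Mar 11, 2151 to Nov 25, 2157 is 2451 days.
2451 mod 7 = 1, so they are different weekdays.
(Mar 11, 2151 is a Thursday; Nov 25, 2157 is a Friday.)

No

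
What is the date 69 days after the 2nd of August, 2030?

October 10, 2030

Aug has 31 days: +30 → Sep 1, 2030 (39 left).
Sep has 30 days: +30 → Oct 1, 2030 (9 left).
+9 → Oct 10, 2030.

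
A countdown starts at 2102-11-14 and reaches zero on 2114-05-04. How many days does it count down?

Nov 14, 2102 → Nov 14, 2103: 365 days.
Nov 14, 2103 → Nov 14, 2104: 366 days (Feb 29, 2104 is in that span).
Nov 14, 2104 → Nov 14, 2105: 365 days.
Nov 14, 2105 → Nov 14, 2106: 365 days.
Nov 14, 2106 → Nov 14, 2107: 365 days.
Nov 14, 2107 → Nov 14, 2108: 366 days (Feb 29, 2108 is in that span).
Nov 14, 2108 → Nov 14, 2109: 365 days.
Nov 14, 2109 → Nov 14, 2110: 365 days.
Nov 14, 2110 → Nov 14, 2111: 365 days.
Nov 14, 2111 → Nov 14, 2112: 366 days (Feb 29, 2112 is in that span).
Nov 14, 2112 → Nov 14, 2113: 365 days.
Nov 14, 2113 → Dec 14, 2113: 30 days (November has 30).
Dec 14, 2113 → Jan 14, 2114: 31 days (December has 31).
Jan 14, 2114 → Feb 14, 2114: 31 days (January has 31).
Feb 14, 2114 → Mar 14, 2114: 28 days (February has 28).
Mar 14, 2114 → Apr 14, 2114: 31 days (March has 31).
Apr 14, 2114 → May 4, 2114: 20 days.
Total: 4189 days.

4189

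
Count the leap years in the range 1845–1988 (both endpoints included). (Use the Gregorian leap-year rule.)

Multiples of 4 in [1845,1988]: 36.
Of those, multiples of 100: 1 (not leap unless ÷400).
Multiples of 400: 0.
Leap years = 36 − 1 + 0 = 35.

35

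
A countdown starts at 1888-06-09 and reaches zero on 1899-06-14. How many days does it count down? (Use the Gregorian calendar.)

4022

Jun 9, 1888 → Jun 9, 1889: 365 days.
Jun 9, 1889 → Jun 9, 1890: 365 days.
Jun 9, 1890 → Jun 9, 1891: 365 days.
Jun 9, 1891 → Jun 9, 1892: 366 days (Feb 29, 1892 is in that span).
Jun 9, 1892 → Jun 9, 1893: 365 days.
Jun 9, 1893 → Jun 9, 1894: 365 days.
Jun 9, 1894 → Jun 9, 1895: 365 days.
Jun 9, 1895 → Jun 9, 1896: 366 days (Feb 29, 1896 is in that span).
Jun 9, 1896 → Jun 9, 1897: 365 days.
Jun 9, 1897 → Jun 9, 1898: 365 days.
Jun 9, 1898 → Jul 9, 1898: 30 days (June has 30).
Jul 9, 1898 → Aug 9, 1898: 31 days (July has 31).
Aug 9, 1898 → Sep 9, 1898: 31 days (August has 31).
Sep 9, 1898 → Oct 9, 1898: 30 days (September has 30).
Oct 9, 1898 → Nov 9, 1898: 31 days (October has 31).
Nov 9, 1898 → Dec 9, 1898: 30 days (November has 30).
Dec 9, 1898 → Jan 9, 1899: 31 days (December has 31).
Jan 9, 1899 → Feb 9, 1899: 31 days (January has 31).
Feb 9, 1899 → Mar 9, 1899: 28 days (February has 28).
Mar 9, 1899 → Apr 9, 1899: 31 days (March has 31).
Apr 9, 1899 → May 9, 1899: 30 days (April has 30).
May 9, 1899 → Jun 9, 1899: 31 days (May has 31).
Jun 9, 1899 → Jun 14, 1899: 5 days.
Total: 4022 days.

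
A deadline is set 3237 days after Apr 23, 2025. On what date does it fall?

+365 (one year) → Apr 23, 2026 (2872 left).
+365 (one year) → Apr 23, 2027 (2507 left).
+366 (one year; includes Feb 29, 2028) → Apr 23, 2028 (2141 left).
+365 (one year) → Apr 23, 2029 (1776 left).
+365 (one year) → Apr 23, 2030 (1411 left).
+365 (one year) → Apr 23, 2031 (1046 left).
+366 (one year; includes Feb 29, 2032) → Apr 23, 2032 (680 left).
+365 (one year) → Apr 23, 2033 (315 left).
Apr has 30 days: +8 → May 1, 2033 (307 left).
May has 31 days: +31 → Jun 1, 2033 (276 left).
Jun has 30 days: +30 → Jul 1, 2033 (246 left).
Jul has 31 days: +31 → Aug 1, 2033 (215 left).
Aug has 31 days: +31 → Sep 1, 2033 (184 left).
Sep has 30 days: +30 → Oct 1, 2033 (154 left).
Oct has 31 days: +31 → Nov 1, 2033 (123 left).
Nov has 30 days: +30 → Dec 1, 2033 (93 left).
Dec has 31 days: +31 → Jan 1, 2034 (62 left).
Jan has 31 days: +31 → Feb 1, 2034 (31 left).
Feb has 28 days: +28 → Mar 1, 2034 (3 left).
+3 → Mar 4, 2034.

March 4, 2034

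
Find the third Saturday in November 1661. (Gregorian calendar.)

November 1, 1661 is a Tuesday.
The first Saturday is therefore November 5 (4 days later).
The third Saturday is 5 + 2×7 = November 19.

November 19, 1661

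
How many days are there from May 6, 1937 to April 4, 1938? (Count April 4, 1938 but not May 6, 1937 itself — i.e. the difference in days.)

May 6, 1937 → Jun 6, 1937: 31 days (May has 31).
Jun 6, 1937 → Jul 6, 1937: 30 days (June has 30).
Jul 6, 1937 → Aug 6, 1937: 31 days (July has 31).
Aug 6, 1937 → Sep 6, 1937: 31 days (August has 31).
Sep 6, 1937 → Oct 6, 1937: 30 days (September has 30).
Oct 6, 1937 → Nov 6, 1937: 31 days (October has 31).
Nov 6, 1937 → Dec 6, 1937: 30 days (November has 30).
Dec 6, 1937 → Jan 6, 1938: 31 days (December has 31).
Jan 6, 1938 → Feb 6, 1938: 31 days (January has 31).
Feb 6, 1938 → Mar 6, 1938: 28 days (February has 28).
Mar 6, 1938 → Apr 4, 1938: 29 days.
Total: 333 days.

333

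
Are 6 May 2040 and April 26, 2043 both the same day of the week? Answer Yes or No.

Yes

From May 6, 2040 to Apr 26, 2043 is 1085 days.
1085 mod 7 = 0, so they are the same weekday.
(May 6, 2040 is a Sunday; Apr 26, 2043 is a Sunday.)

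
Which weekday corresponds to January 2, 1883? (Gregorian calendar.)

Doomsday rule: the anchor day for the 1800s is Friday. For year 83: 83÷12 = 6 r 11, and 11÷4 = 2, so 6+11+2 = 19.
Friday + 19 ≡ Wednesday — that's 1883's doomsday.
In January the doomsday date is Jan 3 (1883 is not a leap year).
Jan 2 is 1 day before Jan 3; 1 mod 7 = 1, so Wednesday − 1 = Tuesday.

Tuesday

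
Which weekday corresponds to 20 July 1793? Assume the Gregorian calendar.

Doomsday rule: the anchor day for the 1700s is Sunday. For year 93: 93÷12 = 7 r 9, and 9÷4 = 2, so 7+9+2 = 18.
Sunday + 18 ≡ Thursday — that's 1793's doomsday.
In July the doomsday date is Jul 11.
Jul 20 is 9 days after Jul 11; 9 mod 7 = 2, so Thursday + 2 = Saturday.

Saturday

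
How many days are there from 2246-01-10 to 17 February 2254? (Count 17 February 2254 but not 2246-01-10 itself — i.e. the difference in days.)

2960

Jan 10, 2246 → Jan 10, 2247: 365 days.
Jan 10, 2247 → Jan 10, 2248: 365 days.
Jan 10, 2248 → Jan 10, 2249: 366 days (Feb 29, 2248 is in that span).
Jan 10, 2249 → Jan 10, 2250: 365 days.
Jan 10, 2250 → Jan 10, 2251: 365 days.
Jan 10, 2251 → Jan 10, 2252: 365 days.
Jan 10, 2252 → Jan 10, 2253: 366 days (Feb 29, 2252 is in that span).
Jan 10, 2253 → Jan 10, 2254: 365 days.
Jan 10, 2254 → Feb 10, 2254: 31 days (January has 31).
Feb 10, 2254 → Feb 17, 2254: 7 days.
Total: 2960 days.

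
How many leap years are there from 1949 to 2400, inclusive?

Multiples of 4 in [1949,2400]: 113.
Of those, multiples of 100: 5 (not leap unless ÷400).
Multiples of 400: 2.
Leap years = 113 − 5 + 2 = 110.

110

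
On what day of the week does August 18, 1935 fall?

Sunday

January 1, 1935 is a Tuesday.
Jan 1, 1935 → Feb 1, 1935: 31 days (January has 31).
Feb 1, 1935 → Mar 1, 1935: 28 days (February has 28).
Mar 1, 1935 → Apr 1, 1935: 31 days (March has 31).
Apr 1, 1935 → May 1, 1935: 30 days (April has 30).
May 1, 1935 → Jun 1, 1935: 31 days (May has 31).
Jun 1, 1935 → Jul 1, 1935: 30 days (June has 30).
Jul 1, 1935 → Aug 1, 1935: 31 days (July has 31).
Aug 1, 1935 → Aug 18, 1935: 17 days.
Total: 229 days.
229 mod 7 = 5, so Tuesday + 5 = Sunday.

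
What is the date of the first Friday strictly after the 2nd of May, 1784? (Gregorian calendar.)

May 7, 1784

May 2, 1784 is a Sunday.
From Sunday to the next Friday is 5 days.
May 2, 1784 + 5 = May 7, 1784.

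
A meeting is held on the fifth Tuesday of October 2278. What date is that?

October 1, 2278 is a Tuesday.
The first Tuesday is therefore October 1 (same day).
The fifth Tuesday is 1 + 4×7 = October 29.

October 29, 2278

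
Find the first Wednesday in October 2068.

October 3, 2068

October 1, 2068 is a Monday.
The first Wednesday is therefore October 3 (2 days later).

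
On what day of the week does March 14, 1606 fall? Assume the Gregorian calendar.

Tuesday

Doomsday rule: the anchor day for the 1600s is Tuesday. For year 06: 6÷12 = 0 r 6, and 6÷4 = 1, so 0+6+1 = 7.
Tuesday + 7 ≡ Tuesday — that's 1606's doomsday.
In March the doomsday date is Mar 14.
Mar 14 is the doomsday itself: Tuesday.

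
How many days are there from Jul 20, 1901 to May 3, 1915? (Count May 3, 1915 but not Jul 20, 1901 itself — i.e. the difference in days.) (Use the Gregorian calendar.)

5035

Jul 20, 1901 → Jul 20, 1902: 365 days.
Jul 20, 1902 → Jul 20, 1903: 365 days.
Jul 20, 1903 → Jul 20, 1904: 366 days (Feb 29, 1904 is in that span).
Jul 20, 1904 → Jul 20, 1905: 365 days.
Jul 20, 1905 → Jul 20, 1906: 365 days.
Jul 20, 1906 → Jul 20, 1907: 365 days.
Jul 20, 1907 → Jul 20, 1908: 366 days (Feb 29, 1908 is in that span).
Jul 20, 1908 → Jul 20, 1909: 365 days.
Jul 20, 1909 → Jul 20, 1910: 365 days.
Jul 20, 1910 → Jul 20, 1911: 365 days.
Jul 20, 1911 → Jul 20, 1912: 366 days (Feb 29, 1912 is in that span).
Jul 20, 1912 → Jul 20, 1913: 365 days.
Jul 20, 1913 → Jul 20, 1914: 365 days.
Jul 20, 1914 → Aug 20, 1914: 31 days (July has 31).
Aug 20, 1914 → Sep 20, 1914: 31 days (August has 31).
Sep 20, 1914 → Oct 20, 1914: 30 days (September has 30).
Oct 20, 1914 → Nov 20, 1914: 31 days (October has 31).
Nov 20, 1914 → Dec 20, 1914: 30 days (November has 30).
Dec 20, 1914 → Jan 20, 1915: 31 days (December has 31).
Jan 20, 1915 → Feb 20, 1915: 31 days (January has 31).
Feb 20, 1915 → Mar 20, 1915: 28 days (February has 28).
Mar 20, 1915 → Apr 20, 1915: 31 days (March has 31).
Apr 20, 1915 → May 3, 1915: 13 days.
Total: 5035 days.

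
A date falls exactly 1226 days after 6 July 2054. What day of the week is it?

Tuesday

First find the weekday of Jul 6, 2054. Doomsday rule: the anchor day for the 2000s is Tuesday. For year 54: 54÷12 = 4 r 6, and 6÷4 = 1, so 4+6+1 = 11.
Tuesday + 11 ≡ Saturday — that's 2054's doomsday.
In July the doomsday date is Jul 11.
Jul 6 is 5 days before Jul 11; 5 mod 7 = 5, so Saturday − 5 = Monday.
1226 mod 7 = 1, so 1226 days after a Monday is Monday + 1 = Tuesday.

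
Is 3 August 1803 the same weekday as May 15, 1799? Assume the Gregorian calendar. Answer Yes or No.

From May 15, 1799 to Aug 3, 1803 is 1540 days.
1540 mod 7 = 0, so they are the same weekday.
(May 15, 1799 is a Wednesday; Aug 3, 1803 is a Wednesday.)

Yes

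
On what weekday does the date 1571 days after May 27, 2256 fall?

First find the weekday of May 27, 2256. Doomsday rule: the anchor day for the 2200s is Friday. For year 56: 56÷12 = 4 r 8, and 8÷4 = 2, so 4+8+2 = 14.
Friday + 14 ≡ Friday — that's 2256's doomsday.
In May the doomsday date is May 9.
May 27 is 18 days after May 9; 18 mod 7 = 4, so Friday + 4 = Tuesday.
1571 mod 7 = 3, so 1571 days after a Tuesday is Tuesday + 3 = Friday.

Friday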